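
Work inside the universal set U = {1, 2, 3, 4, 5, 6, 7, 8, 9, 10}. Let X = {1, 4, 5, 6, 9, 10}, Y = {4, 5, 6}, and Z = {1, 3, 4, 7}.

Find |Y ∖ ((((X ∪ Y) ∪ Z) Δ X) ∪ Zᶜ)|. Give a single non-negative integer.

X ∪ Y = {1, 4, 5, 6, 9, 10}
(X ∪ Y) ∪ Z = {1, 3, 4, 5, 6, 7, 9, 10}
((X ∪ Y) ∪ Z) Δ X = {3, 7}
Zᶜ = {2, 5, 6, 8, 9, 10}
(((X ∪ Y) ∪ Z) Δ X) ∪ Zᶜ = {2, 3, 5, 6, 7, 8, 9, 10}
Y ∖ ((((X ∪ Y) ∪ Z) Δ X) ∪ Zᶜ) = {4}
|Y ∖ ((((X ∪ Y) ∪ Z) Δ X) ∪ Zᶜ)| = 1

1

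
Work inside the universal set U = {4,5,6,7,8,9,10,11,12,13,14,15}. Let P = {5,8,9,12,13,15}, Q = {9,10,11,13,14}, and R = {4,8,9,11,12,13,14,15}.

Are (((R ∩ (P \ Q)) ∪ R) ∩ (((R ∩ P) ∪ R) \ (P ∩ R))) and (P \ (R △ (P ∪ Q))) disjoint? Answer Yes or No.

P \ Q = {5,8,12,15}
R ∩ (P \ Q) = {8,12,15}
(R ∩ (P \ Q)) ∪ R = {4,8,9,11,12,13,14,15}
R ∩ P = {8,9,12,13,15}
(R ∩ P) ∪ R = {4,8,9,11,12,13,14,15}
P ∩ R = {8,9,12,13,15}
((R ∩ P) ∪ R) \ (P ∩ R) = {4,11,14}
((R ∩ (P \ Q)) ∪ R) ∩ (((R ∩ P) ∪ R) \ (P ∩ R)) = {4,11,14}
P ∪ Q = {5,8,9,10,11,12,13,14,15}
R △ (P ∪ Q) = {4,5,10}
P \ (R △ (P ∪ Q)) = {8,9,12,13,15}
{4,11,14} and {8,9,12,13,15} share no elements.

Yes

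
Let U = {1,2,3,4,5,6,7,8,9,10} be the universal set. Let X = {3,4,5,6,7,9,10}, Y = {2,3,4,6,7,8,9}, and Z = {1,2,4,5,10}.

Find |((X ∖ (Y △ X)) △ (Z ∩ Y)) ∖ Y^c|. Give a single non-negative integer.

Y △ X = {2,5,8,10}
X ∖ (Y △ X) = {3,4,6,7,9}
Z ∩ Y = {2,4}
(X ∖ (Y △ X)) △ (Z ∩ Y) = {2,3,6,7,9}
Y^c = {1,5,10}
((X ∖ (Y △ X)) △ (Z ∩ Y)) ∖ Y^c = {2,3,6,7,9}
|((X ∖ (Y △ X)) △ (Z ∩ Y)) ∖ Y^c| = 5

5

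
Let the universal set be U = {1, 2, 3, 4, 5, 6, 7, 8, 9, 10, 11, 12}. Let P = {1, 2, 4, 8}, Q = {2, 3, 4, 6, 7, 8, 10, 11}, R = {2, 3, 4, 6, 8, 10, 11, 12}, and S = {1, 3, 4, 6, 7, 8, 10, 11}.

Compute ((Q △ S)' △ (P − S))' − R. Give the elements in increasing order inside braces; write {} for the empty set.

{1}

Q △ S = {1, 2}
(Q △ S)' = {3, 4, 5, 6, 7, 8, 9, 10, 11, 12}
P − S = {2}
(Q △ S)' △ (P − S) = {2, 3, 4, 5, 6, 7, 8, 9, 10, 11, 12}
((Q △ S)' △ (P − S))' = {1}
((Q △ S)' △ (P − S))' − R = {1}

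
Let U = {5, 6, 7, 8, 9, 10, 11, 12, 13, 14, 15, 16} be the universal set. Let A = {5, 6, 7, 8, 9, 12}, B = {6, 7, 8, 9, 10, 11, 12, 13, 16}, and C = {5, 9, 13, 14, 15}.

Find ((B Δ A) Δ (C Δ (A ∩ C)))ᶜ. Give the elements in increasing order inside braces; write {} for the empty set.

B Δ A = {5, 10, 11, 13, 16}
A ∩ C = {5, 9}
C Δ (A ∩ C) = {13, 14, 15}
(B Δ A) Δ (C Δ (A ∩ C)) = {5, 10, 11, 14, 15, 16}
((B Δ A) Δ (C Δ (A ∩ C)))ᶜ = {6, 7, 8, 9, 12, 13}

{6, 7, 8, 9, 12, 13}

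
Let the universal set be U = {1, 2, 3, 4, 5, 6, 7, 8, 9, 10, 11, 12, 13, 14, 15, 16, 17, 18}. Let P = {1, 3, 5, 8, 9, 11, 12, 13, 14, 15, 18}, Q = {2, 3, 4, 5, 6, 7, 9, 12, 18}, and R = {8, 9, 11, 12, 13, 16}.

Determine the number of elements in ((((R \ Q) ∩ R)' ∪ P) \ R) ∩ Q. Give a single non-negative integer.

7

R \ Q = {8, 11, 13, 16}
(R \ Q) ∩ R = {8, 11, 13, 16}
((R \ Q) ∩ R)' = {1, 2, 3, 4, 5, 6, 7, 9, 10, 12, 14, 15, 17, 18}
((R \ Q) ∩ R)' ∪ P = {1, 2, 3, 4, 5, 6, 7, 8, 9, 10, 11, 12, 13, 14, 15, 17, 18}
(((R \ Q) ∩ R)' ∪ P) \ R = {1, 2, 3, 4, 5, 6, 7, 10, 14, 15, 17, 18}
((((R \ Q) ∩ R)' ∪ P) \ R) ∩ Q = {2, 3, 4, 5, 6, 7, 18}
|((((R \ Q) ∩ R)' ∪ P) \ R) ∩ Q| = 7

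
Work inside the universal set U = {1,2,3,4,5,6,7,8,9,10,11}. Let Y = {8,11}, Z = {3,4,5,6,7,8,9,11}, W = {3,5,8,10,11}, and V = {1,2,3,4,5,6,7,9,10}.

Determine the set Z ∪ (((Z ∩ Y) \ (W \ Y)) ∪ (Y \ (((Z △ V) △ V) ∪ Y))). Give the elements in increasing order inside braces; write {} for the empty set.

Z ∩ Y = {8,11}
W \ Y = {3,5,10}
(Z ∩ Y) \ (W \ Y) = {8,11}
Z △ V = {1,2,8,10,11}
(Z △ V) △ V = {3,4,5,6,7,8,9,11}
((Z △ V) △ V) ∪ Y = {3,4,5,6,7,8,9,11}
Y \ (((Z △ V) △ V) ∪ Y) = {}
((Z ∩ Y) \ (W \ Y)) ∪ (Y \ (((Z △ V) △ V) ∪ Y)) = {8,11}
Z ∪ (((Z ∩ Y) \ (W \ Y)) ∪ (Y \ (((Z △ V) △ V) ∪ Y))) = {3,4,5,6,7,8,9,11}

{3,4,5,6,7,8,9,11}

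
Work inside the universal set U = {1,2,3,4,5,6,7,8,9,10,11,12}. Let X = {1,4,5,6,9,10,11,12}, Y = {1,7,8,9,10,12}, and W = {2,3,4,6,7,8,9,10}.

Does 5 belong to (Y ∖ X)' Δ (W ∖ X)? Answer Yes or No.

5 ∉ Y and 5 ∈ X, so 5 ∉ Y ∖ X
5 ∈ (Y ∖ X)' since 5 ∉ (Y ∖ X)
5 ∉ W and 5 ∈ X, so 5 ∉ W ∖ X
5 ∈ (Y ∖ X)' and 5 ∉ (W ∖ X), so 5 ∈ (Y ∖ X)' Δ (W ∖ X)

Yes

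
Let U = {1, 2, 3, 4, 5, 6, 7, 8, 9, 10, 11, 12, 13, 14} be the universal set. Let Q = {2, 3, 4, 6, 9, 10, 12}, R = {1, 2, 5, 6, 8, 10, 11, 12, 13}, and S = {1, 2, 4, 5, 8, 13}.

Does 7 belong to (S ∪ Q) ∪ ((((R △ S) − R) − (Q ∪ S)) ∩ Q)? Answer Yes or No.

No

7 ∉ S and 7 ∉ Q, so 7 ∉ S ∪ Q
7 ∉ R and 7 ∉ S, so 7 ∉ R △ S
7 ∉ (R △ S) and 7 ∉ R, so 7 ∉ (R △ S) − R
7 ∉ Q and 7 ∉ S, so 7 ∉ Q ∪ S
7 ∉ ((R △ S) − R) and 7 ∉ (Q ∪ S), so 7 ∉ ((R △ S) − R) − (Q ∪ S)
7 ∉ (((R △ S) − R) − (Q ∪ S)) and 7 ∉ Q, so 7 ∉ (((R △ S) − R) − (Q ∪ S)) ∩ Q
7 ∉ (S ∪ Q) and 7 ∉ ((((R △ S) − R) − (Q ∪ S)) ∩ Q), so 7 ∉ (S ∪ Q) ∪ ((((R △ S) − R) − (Q ∪ S)) ∩ Q)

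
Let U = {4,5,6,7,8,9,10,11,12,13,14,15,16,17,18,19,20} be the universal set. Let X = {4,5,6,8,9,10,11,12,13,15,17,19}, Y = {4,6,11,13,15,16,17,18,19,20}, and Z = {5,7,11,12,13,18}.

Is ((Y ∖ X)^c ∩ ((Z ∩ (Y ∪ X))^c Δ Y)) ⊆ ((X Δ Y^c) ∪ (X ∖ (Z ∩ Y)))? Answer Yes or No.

Y ∖ X = {16,18,20}
(Y ∖ X)^c = {4,5,6,7,8,9,10,11,12,13,14,15,17,19}
Y ∪ X = {4,5,6,8,9,10,11,12,13,15,16,17,18,19,20}
Z ∩ (Y ∪ X) = {5,11,12,13,18}
(Z ∩ (Y ∪ X))^c = {4,6,7,8,9,10,14,15,16,17,19,20}
(Z ∩ (Y ∪ X))^c Δ Y = {7,8,9,10,11,13,14,18}
(Y ∖ X)^c ∩ ((Z ∩ (Y ∪ X))^c Δ Y) = {7,8,9,10,11,13,14}
Y^c = {5,7,8,9,10,12,14}
X Δ Y^c = {4,6,7,11,13,14,15,17,19}
Z ∩ Y = {11,13,18}
X ∖ (Z ∩ Y) = {4,5,6,8,9,10,12,15,17,19}
(X Δ Y^c) ∪ (X ∖ (Z ∩ Y)) = {4,5,6,7,8,9,10,11,12,13,14,15,17,19}
Every element of {7,8,9,10,11,13,14} is in {4,5,6,7,8,9,10,11,12,13,14,15,17,19}, so (Y ∖ X)^c ∩ ((Z ∩ (Y ∪ X))^c Δ Y) ⊆ (X Δ Y^c) ∪ (X ∖ (Z ∩ Y)).

Yes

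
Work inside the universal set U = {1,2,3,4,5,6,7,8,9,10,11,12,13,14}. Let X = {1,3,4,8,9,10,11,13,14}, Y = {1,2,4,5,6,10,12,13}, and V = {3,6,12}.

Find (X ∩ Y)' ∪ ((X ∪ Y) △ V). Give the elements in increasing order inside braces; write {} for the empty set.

{1,2,3,4,5,6,7,8,9,10,11,12,13,14}

X ∩ Y = {1,4,10,13}
(X ∩ Y)' = {2,3,5,6,7,8,9,11,12,14}
X ∪ Y = {1,2,3,4,5,6,8,9,10,11,12,13,14}
(X ∪ Y) △ V = {1,2,4,5,8,9,10,11,13,14}
(X ∩ Y)' ∪ ((X ∪ Y) △ V) = {1,2,3,4,5,6,7,8,9,10,11,12,13,14}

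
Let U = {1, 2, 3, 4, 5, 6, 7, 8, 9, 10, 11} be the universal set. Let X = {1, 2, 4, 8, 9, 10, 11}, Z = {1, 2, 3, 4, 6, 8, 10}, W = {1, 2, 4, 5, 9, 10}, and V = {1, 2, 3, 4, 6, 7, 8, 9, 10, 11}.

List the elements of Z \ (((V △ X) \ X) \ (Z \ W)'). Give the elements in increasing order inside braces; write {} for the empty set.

{1, 2, 4, 8, 10}

V △ X = {3, 6, 7}
(V △ X) \ X = {3, 6, 7}
Z \ W = {3, 6, 8}
(Z \ W)' = {1, 2, 4, 5, 7, 9, 10, 11}
((V △ X) \ X) \ (Z \ W)' = {3, 6}
Z \ (((V △ X) \ X) \ (Z \ W)') = {1, 2, 4, 8, 10}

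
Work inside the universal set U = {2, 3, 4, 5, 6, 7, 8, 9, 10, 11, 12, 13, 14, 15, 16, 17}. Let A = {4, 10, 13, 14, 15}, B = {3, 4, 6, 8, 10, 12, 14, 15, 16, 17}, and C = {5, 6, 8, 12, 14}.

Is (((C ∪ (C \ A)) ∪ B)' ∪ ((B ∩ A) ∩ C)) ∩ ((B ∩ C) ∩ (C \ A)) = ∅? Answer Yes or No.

C \ A = {5, 6, 8, 12}
C ∪ (C \ A) = {5, 6, 8, 12, 14}
(C ∪ (C \ A)) ∪ B = {3, 4, 5, 6, 8, 10, 12, 14, 15, 16, 17}
((C ∪ (C \ A)) ∪ B)' = {2, 7, 9, 11, 13}
B ∩ A = {4, 10, 14, 15}
(B ∩ A) ∩ C = {14}
((C ∪ (C \ A)) ∪ B)' ∪ ((B ∩ A) ∩ C) = {2, 7, 9, 11, 13, 14}
B ∩ C = {6, 8, 12, 14}
(B ∩ C) ∩ (C \ A) = {6, 8, 12}
{2, 7, 9, 11, 13, 14} and {6, 8, 12} share no elements.

Yes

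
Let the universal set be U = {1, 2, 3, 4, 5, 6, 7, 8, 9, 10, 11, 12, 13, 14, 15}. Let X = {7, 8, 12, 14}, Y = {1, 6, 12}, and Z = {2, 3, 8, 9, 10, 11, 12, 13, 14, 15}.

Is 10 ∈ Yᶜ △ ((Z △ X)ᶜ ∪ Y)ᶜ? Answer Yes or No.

10 ∉ Y, so 10 ∈ Yᶜ
10 ∈ Z and 10 ∉ X, so 10 ∈ Z △ X
10 ∉ (Z △ X)ᶜ since 10 ∈ (Z △ X)
10 ∉ (Z △ X)ᶜ and 10 ∉ Y, so 10 ∉ (Z △ X)ᶜ ∪ Y
10 ∈ ((Z △ X)ᶜ ∪ Y)ᶜ since 10 ∉ ((Z △ X)ᶜ ∪ Y)
10 ∈ Yᶜ and 10 ∈ ((Z △ X)ᶜ ∪ Y)ᶜ, so 10 ∉ Yᶜ △ ((Z △ X)ᶜ ∪ Y)ᶜ

No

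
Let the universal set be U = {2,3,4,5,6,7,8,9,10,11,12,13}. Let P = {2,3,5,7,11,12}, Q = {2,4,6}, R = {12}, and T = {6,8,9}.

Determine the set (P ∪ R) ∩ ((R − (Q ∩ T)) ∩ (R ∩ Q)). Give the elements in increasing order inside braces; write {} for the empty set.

{}

P ∪ R = {2,3,5,7,11,12}
Q ∩ T = {6}
R − (Q ∩ T) = {12}
R ∩ Q = {}
(R − (Q ∩ T)) ∩ (R ∩ Q) = {}
(P ∪ R) ∩ ((R − (Q ∩ T)) ∩ (R ∩ Q)) = {}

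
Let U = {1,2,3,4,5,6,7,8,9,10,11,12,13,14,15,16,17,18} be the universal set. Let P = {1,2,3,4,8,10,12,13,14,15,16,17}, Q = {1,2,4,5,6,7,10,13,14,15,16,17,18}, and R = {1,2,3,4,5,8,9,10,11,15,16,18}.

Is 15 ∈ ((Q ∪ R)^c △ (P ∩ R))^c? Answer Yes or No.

15 ∈ Q and 15 ∈ R, so 15 ∈ Q ∪ R
15 ∉ (Q ∪ R)^c since 15 ∈ (Q ∪ R)
15 ∈ P and 15 ∈ R, so 15 ∈ P ∩ R
15 ∉ (Q ∪ R)^c and 15 ∈ (P ∩ R), so 15 ∈ (Q ∪ R)^c △ (P ∩ R)
15 ∉ ((Q ∪ R)^c △ (P ∩ R))^c since 15 ∈ ((Q ∪ R)^c △ (P ∩ R))

No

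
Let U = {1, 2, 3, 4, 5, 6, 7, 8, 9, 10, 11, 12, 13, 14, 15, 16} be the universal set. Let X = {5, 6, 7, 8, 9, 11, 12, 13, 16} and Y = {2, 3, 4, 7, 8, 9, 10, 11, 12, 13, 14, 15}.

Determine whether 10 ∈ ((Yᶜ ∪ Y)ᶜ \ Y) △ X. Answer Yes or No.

No

10 ∈ Y, so 10 ∉ Yᶜ
10 ∉ Yᶜ and 10 ∈ Y, so 10 ∈ Yᶜ ∪ Y
10 ∉ (Yᶜ ∪ Y)ᶜ since 10 ∈ (Yᶜ ∪ Y)
10 ∉ (Yᶜ ∪ Y)ᶜ and 10 ∈ Y, so 10 ∉ (Yᶜ ∪ Y)ᶜ \ Y
10 ∉ ((Yᶜ ∪ Y)ᶜ \ Y) and 10 ∉ X, so 10 ∉ ((Yᶜ ∪ Y)ᶜ \ Y) △ X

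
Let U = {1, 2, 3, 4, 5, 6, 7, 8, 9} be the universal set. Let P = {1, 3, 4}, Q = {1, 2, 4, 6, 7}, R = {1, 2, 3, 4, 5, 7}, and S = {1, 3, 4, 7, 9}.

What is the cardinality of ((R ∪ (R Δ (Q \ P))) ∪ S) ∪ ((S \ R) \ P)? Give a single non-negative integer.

Q \ P = {2, 6, 7}
R Δ (Q \ P) = {1, 3, 4, 5, 6}
R ∪ (R Δ (Q \ P)) = {1, 2, 3, 4, 5, 6, 7}
(R ∪ (R Δ (Q \ P))) ∪ S = {1, 2, 3, 4, 5, 6, 7, 9}
S \ R = {9}
(S \ R) \ P = {9}
((R ∪ (R Δ (Q \ P))) ∪ S) ∪ ((S \ R) \ P) = {1, 2, 3, 4, 5, 6, 7, 9}
|((R ∪ (R Δ (Q \ P))) ∪ S) ∪ ((S \ R) \ P)| = 8

8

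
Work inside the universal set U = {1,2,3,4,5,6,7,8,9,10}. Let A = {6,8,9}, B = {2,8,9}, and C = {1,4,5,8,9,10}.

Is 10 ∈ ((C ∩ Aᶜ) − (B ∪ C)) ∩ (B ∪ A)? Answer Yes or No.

No

10 ∉ A, so 10 ∈ Aᶜ
10 ∈ C and 10 ∈ Aᶜ, so 10 ∈ C ∩ Aᶜ
10 ∉ B and 10 ∈ C, so 10 ∈ B ∪ C
10 ∈ (C ∩ Aᶜ) and 10 ∈ (B ∪ C), so 10 ∉ (C ∩ Aᶜ) − (B ∪ C)
10 ∉ B and 10 ∉ A, so 10 ∉ B ∪ A
10 ∉ ((C ∩ Aᶜ) − (B ∪ C)) and 10 ∉ (B ∪ A), so 10 ∉ ((C ∩ Aᶜ) − (B ∪ C)) ∩ (B ∪ A)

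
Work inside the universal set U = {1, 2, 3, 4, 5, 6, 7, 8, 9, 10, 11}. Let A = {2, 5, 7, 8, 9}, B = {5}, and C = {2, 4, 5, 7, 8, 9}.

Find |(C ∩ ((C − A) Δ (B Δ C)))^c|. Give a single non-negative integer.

C − A = {4}
B Δ C = {2, 4, 7, 8, 9}
(C − A) Δ (B Δ C) = {2, 7, 8, 9}
C ∩ ((C − A) Δ (B Δ C)) = {2, 7, 8, 9}
(C ∩ ((C − A) Δ (B Δ C)))^c = {1, 3, 4, 5, 6, 10, 11}
|(C ∩ ((C − A) Δ (B Δ C)))^c| = 7

7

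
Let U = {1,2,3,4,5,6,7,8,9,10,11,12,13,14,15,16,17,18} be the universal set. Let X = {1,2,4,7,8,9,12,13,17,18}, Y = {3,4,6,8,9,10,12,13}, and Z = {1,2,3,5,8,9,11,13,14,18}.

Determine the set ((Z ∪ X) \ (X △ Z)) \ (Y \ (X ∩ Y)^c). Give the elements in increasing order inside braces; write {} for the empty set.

Z ∪ X = {1,2,3,4,5,7,8,9,11,12,13,14,17,18}
X △ Z = {3,4,5,7,11,12,14,17}
(Z ∪ X) \ (X △ Z) = {1,2,8,9,13,18}
X ∩ Y = {4,8,9,12,13}
(X ∩ Y)^c = {1,2,3,5,6,7,10,11,14,15,16,17,18}
Y \ (X ∩ Y)^c = {4,8,9,12,13}
((Z ∪ X) \ (X △ Z)) \ (Y \ (X ∩ Y)^c) = {1,2,18}

{1,2,18}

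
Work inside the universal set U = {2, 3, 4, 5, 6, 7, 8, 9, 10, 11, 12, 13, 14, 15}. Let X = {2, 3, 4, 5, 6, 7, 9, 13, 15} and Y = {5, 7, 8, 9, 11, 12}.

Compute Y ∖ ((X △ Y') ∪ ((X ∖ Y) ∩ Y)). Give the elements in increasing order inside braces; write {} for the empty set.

{8, 11, 12}

Y' = {2, 3, 4, 6, 10, 13, 14, 15}
X △ Y' = {5, 7, 9, 10, 14}
X ∖ Y = {2, 3, 4, 6, 13, 15}
(X ∖ Y) ∩ Y = {}
(X △ Y') ∪ ((X ∖ Y) ∩ Y) = {5, 7, 9, 10, 14}
Y ∖ ((X △ Y') ∪ ((X ∖ Y) ∩ Y)) = {8, 11, 12}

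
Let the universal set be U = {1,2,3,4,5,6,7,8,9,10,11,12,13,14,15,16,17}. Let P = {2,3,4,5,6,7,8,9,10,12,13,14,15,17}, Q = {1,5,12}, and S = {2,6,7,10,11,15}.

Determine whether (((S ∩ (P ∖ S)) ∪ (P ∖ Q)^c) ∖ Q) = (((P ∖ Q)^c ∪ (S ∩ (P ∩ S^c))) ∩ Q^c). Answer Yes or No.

Yes

P ∖ S = {3,4,5,8,9,12,13,14,17}
S ∩ (P ∖ S) = {}
P ∖ Q = {2,3,4,6,7,8,9,10,13,14,15,17}
(P ∖ Q)^c = {1,5,11,12,16}
(S ∩ (P ∖ S)) ∪ (P ∖ Q)^c = {1,5,11,12,16}
((S ∩ (P ∖ S)) ∪ (P ∖ Q)^c) ∖ Q = {11,16}
S^c = {1,3,4,5,8,9,12,13,14,16,17}
P ∩ S^c = {3,4,5,8,9,12,13,14,17}
S ∩ (P ∩ S^c) = {}
(P ∖ Q)^c ∪ (S ∩ (P ∩ S^c)) = {1,5,11,12,16}
Q^c = {2,3,4,6,7,8,9,10,11,13,14,15,16,17}
((P ∖ Q)^c ∪ (S ∩ (P ∩ S^c))) ∩ Q^c = {11,16}
Both equal {11,16}, so ((S ∩ (P ∖ S)) ∪ (P ∖ Q)^c) ∖ Q = ((P ∖ Q)^c ∪ (S ∩ (P ∩ S^c))) ∩ Q^c.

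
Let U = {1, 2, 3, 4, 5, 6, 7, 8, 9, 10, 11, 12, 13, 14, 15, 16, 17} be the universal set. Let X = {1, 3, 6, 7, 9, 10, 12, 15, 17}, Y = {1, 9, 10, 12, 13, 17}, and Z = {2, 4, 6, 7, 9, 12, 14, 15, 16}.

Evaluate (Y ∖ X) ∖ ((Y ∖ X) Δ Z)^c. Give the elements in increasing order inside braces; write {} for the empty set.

{13}

Y ∖ X = {13}
(Y ∖ X) Δ Z = {2, 4, 6, 7, 9, 12, 13, 14, 15, 16}
((Y ∖ X) Δ Z)^c = {1, 3, 5, 8, 10, 11, 17}
(Y ∖ X) ∖ ((Y ∖ X) Δ Z)^c = {13}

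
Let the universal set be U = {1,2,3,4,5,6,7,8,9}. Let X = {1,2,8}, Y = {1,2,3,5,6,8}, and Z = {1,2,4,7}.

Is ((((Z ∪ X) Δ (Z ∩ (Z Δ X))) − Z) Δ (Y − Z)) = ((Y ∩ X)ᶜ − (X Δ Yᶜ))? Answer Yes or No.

Yes

Z ∪ X = {1,2,4,7,8}
Z Δ X = {4,7,8}
Z ∩ (Z Δ X) = {4,7}
(Z ∪ X) Δ (Z ∩ (Z Δ X)) = {1,2,8}
((Z ∪ X) Δ (Z ∩ (Z Δ X))) − Z = {8}
Y − Z = {3,5,6,8}
(((Z ∪ X) Δ (Z ∩ (Z Δ X))) − Z) Δ (Y − Z) = {3,5,6}
Y ∩ X = {1,2,8}
(Y ∩ X)ᶜ = {3,4,5,6,7,9}
Yᶜ = {4,7,9}
X Δ Yᶜ = {1,2,4,7,8,9}
(Y ∩ X)ᶜ − (X Δ Yᶜ) = {3,5,6}
Both equal {3,5,6}, so (((Z ∪ X) Δ (Z ∩ (Z Δ X))) − Z) Δ (Y − Z) = (Y ∩ X)ᶜ − (X Δ Yᶜ).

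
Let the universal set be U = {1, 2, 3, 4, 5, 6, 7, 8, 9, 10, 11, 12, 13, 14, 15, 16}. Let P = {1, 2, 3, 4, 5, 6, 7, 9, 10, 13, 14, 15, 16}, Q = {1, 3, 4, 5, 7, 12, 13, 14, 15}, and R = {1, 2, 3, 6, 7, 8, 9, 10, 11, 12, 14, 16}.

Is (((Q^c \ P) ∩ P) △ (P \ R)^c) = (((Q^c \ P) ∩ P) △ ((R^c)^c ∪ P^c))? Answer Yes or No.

Q^c = {2, 6, 8, 9, 10, 11, 16}
Q^c \ P = {8, 11}
(Q^c \ P) ∩ P = {}
P \ R = {4, 5, 13, 15}
(P \ R)^c = {1, 2, 3, 6, 7, 8, 9, 10, 11, 12, 14, 16}
((Q^c \ P) ∩ P) △ (P \ R)^c = {1, 2, 3, 6, 7, 8, 9, 10, 11, 12, 14, 16}
R^c = {4, 5, 13, 15}
(R^c)^c = {1, 2, 3, 6, 7, 8, 9, 10, 11, 12, 14, 16}
P^c = {8, 11, 12}
(R^c)^c ∪ P^c = {1, 2, 3, 6, 7, 8, 9, 10, 11, 12, 14, 16}
((Q^c \ P) ∩ P) △ ((R^c)^c ∪ P^c) = {1, 2, 3, 6, 7, 8, 9, 10, 11, 12, 14, 16}
Both equal {1, 2, 3, 6, 7, 8, 9, 10, 11, 12, 14, 16}, so ((Q^c \ P) ∩ P) △ (P \ R)^c = ((Q^c \ P) ∩ P) △ ((R^c)^c ∪ P^c).

Yes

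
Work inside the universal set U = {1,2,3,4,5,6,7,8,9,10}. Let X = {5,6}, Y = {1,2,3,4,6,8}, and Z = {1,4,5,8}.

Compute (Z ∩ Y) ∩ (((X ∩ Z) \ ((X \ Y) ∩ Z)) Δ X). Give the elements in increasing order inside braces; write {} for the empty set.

Z ∩ Y = {1,4,8}
X ∩ Z = {5}
X \ Y = {5}
(X \ Y) ∩ Z = {5}
(X ∩ Z) \ ((X \ Y) ∩ Z) = {}
((X ∩ Z) \ ((X \ Y) ∩ Z)) Δ X = {5,6}
(Z ∩ Y) ∩ (((X ∩ Z) \ ((X \ Y) ∩ Z)) Δ X) = {}

{}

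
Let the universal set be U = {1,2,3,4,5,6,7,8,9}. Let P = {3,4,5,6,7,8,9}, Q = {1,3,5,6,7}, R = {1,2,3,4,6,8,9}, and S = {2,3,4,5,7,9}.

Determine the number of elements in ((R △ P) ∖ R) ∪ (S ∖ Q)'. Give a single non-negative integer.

6

R △ P = {1,2,5,7}
(R △ P) ∖ R = {5,7}
S ∖ Q = {2,4,9}
(S ∖ Q)' = {1,3,5,6,7,8}
((R △ P) ∖ R) ∪ (S ∖ Q)' = {1,3,5,6,7,8}
|((R △ P) ∖ R) ∪ (S ∖ Q)'| = 6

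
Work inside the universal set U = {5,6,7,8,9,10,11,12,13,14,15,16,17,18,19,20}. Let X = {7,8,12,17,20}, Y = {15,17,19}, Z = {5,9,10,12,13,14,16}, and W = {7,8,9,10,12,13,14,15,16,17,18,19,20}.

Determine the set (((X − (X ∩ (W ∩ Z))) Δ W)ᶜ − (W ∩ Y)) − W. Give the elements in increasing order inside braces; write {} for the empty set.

{5,6,11}

W ∩ Z = {9,10,12,13,14,16}
X ∩ (W ∩ Z) = {12}
X − (X ∩ (W ∩ Z)) = {7,8,17,20}
(X − (X ∩ (W ∩ Z))) Δ W = {9,10,12,13,14,15,16,18,19}
((X − (X ∩ (W ∩ Z))) Δ W)ᶜ = {5,6,7,8,11,17,20}
W ∩ Y = {15,17,19}
((X − (X ∩ (W ∩ Z))) Δ W)ᶜ − (W ∩ Y) = {5,6,7,8,11,20}
(((X − (X ∩ (W ∩ Z))) Δ W)ᶜ − (W ∩ Y)) − W = {5,6,11}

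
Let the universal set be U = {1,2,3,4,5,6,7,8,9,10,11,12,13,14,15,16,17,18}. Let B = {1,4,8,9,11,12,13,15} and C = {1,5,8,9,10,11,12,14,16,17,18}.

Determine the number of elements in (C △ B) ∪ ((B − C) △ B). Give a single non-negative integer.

14

C △ B = {4,5,10,13,14,15,16,17,18}
B − C = {4,13,15}
(B − C) △ B = {1,8,9,11,12}
(C △ B) ∪ ((B − C) △ B) = {1,4,5,8,9,10,11,12,13,14,15,16,17,18}
|(C △ B) ∪ ((B − C) △ B)| = 14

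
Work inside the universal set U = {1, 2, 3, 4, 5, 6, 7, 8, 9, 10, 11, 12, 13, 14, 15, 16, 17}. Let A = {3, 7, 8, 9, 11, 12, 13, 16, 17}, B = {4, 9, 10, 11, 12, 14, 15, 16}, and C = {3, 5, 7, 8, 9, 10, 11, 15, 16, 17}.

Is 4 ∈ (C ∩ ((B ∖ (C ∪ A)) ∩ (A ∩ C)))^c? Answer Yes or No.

4 ∉ C and 4 ∉ A, so 4 ∉ C ∪ A
4 ∈ B and 4 ∉ (C ∪ A), so 4 ∈ B ∖ (C ∪ A)
4 ∉ A and 4 ∉ C, so 4 ∉ A ∩ C
4 ∈ (B ∖ (C ∪ A)) and 4 ∉ (A ∩ C), so 4 ∉ (B ∖ (C ∪ A)) ∩ (A ∩ C)
4 ∉ C and 4 ∉ ((B ∖ (C ∪ A)) ∩ (A ∩ C)), so 4 ∉ C ∩ ((B ∖ (C ∪ A)) ∩ (A ∩ C))
4 ∈ (C ∩ ((B ∖ (C ∪ A)) ∩ (A ∩ C)))^c since 4 ∉ (C ∩ ((B ∖ (C ∪ A)) ∩ (A ∩ C)))

Yes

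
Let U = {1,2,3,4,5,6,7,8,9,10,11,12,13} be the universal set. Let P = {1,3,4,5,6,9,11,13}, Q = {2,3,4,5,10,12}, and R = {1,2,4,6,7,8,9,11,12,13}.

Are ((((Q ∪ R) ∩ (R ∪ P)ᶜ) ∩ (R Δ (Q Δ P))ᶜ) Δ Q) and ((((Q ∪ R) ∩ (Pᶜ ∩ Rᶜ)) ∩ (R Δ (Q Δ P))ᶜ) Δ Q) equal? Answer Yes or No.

Q ∪ R = {1,2,3,4,5,6,7,8,9,10,11,12,13}
R ∪ P = {1,2,3,4,5,6,7,8,9,11,12,13}
(R ∪ P)ᶜ = {10}
(Q ∪ R) ∩ (R ∪ P)ᶜ = {10}
Q Δ P = {1,2,6,9,10,11,12,13}
R Δ (Q Δ P) = {4,7,8,10}
(R Δ (Q Δ P))ᶜ = {1,2,3,5,6,9,11,12,13}
((Q ∪ R) ∩ (R ∪ P)ᶜ) ∩ (R Δ (Q Δ P))ᶜ = {}
(((Q ∪ R) ∩ (R ∪ P)ᶜ) ∩ (R Δ (Q Δ P))ᶜ) Δ Q = {2,3,4,5,10,12}
Pᶜ = {2,7,8,10,12}
Rᶜ = {3,5,10}
Pᶜ ∩ Rᶜ = {10}
(Q ∪ R) ∩ (Pᶜ ∩ Rᶜ) = {10}
((Q ∪ R) ∩ (Pᶜ ∩ Rᶜ)) ∩ (R Δ (Q Δ P))ᶜ = {}
(((Q ∪ R) ∩ (Pᶜ ∩ Rᶜ)) ∩ (R Δ (Q Δ P))ᶜ) Δ Q = {2,3,4,5,10,12}
Both equal {2,3,4,5,10,12}, so (((Q ∪ R) ∩ (R ∪ P)ᶜ) ∩ (R Δ (Q Δ P))ᶜ) Δ Q = (((Q ∪ R) ∩ (Pᶜ ∩ Rᶜ)) ∩ (R Δ (Q Δ P))ᶜ) Δ Q.

Yes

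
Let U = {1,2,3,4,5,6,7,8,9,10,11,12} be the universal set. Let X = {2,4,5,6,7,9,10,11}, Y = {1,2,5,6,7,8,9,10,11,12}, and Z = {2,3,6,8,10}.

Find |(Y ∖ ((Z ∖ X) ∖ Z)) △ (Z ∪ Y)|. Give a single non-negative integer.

1

Z ∖ X = {3,8}
(Z ∖ X) ∖ Z = {}
Y ∖ ((Z ∖ X) ∖ Z) = {1,2,5,6,7,8,9,10,11,12}
Z ∪ Y = {1,2,3,5,6,7,8,9,10,11,12}
(Y ∖ ((Z ∖ X) ∖ Z)) △ (Z ∪ Y) = {3}
|(Y ∖ ((Z ∖ X) ∖ Z)) △ (Z ∪ Y)| = 1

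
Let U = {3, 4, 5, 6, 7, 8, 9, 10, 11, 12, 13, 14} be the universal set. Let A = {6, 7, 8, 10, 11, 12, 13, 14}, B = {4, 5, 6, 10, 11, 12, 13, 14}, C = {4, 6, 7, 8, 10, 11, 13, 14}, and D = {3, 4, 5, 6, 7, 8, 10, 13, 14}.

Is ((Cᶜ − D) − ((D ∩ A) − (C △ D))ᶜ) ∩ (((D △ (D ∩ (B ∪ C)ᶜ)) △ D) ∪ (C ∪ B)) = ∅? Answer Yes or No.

Cᶜ = {3, 5, 9, 12}
Cᶜ − D = {9, 12}
D ∩ A = {6, 7, 8, 10, 13, 14}
C △ D = {3, 5, 11}
(D ∩ A) − (C △ D) = {6, 7, 8, 10, 13, 14}
((D ∩ A) − (C △ D))ᶜ = {3, 4, 5, 9, 11, 12}
(Cᶜ − D) − ((D ∩ A) − (C △ D))ᶜ = {}
B ∪ C = {4, 5, 6, 7, 8, 10, 11, 12, 13, 14}
(B ∪ C)ᶜ = {3, 9}
D ∩ (B ∪ C)ᶜ = {3}
D △ (D ∩ (B ∪ C)ᶜ) = {4, 5, 6, 7, 8, 10, 13, 14}
(D △ (D ∩ (B ∪ C)ᶜ)) △ D = {3}
C ∪ B = {4, 5, 6, 7, 8, 10, 11, 12, 13, 14}
((D △ (D ∩ (B ∪ C)ᶜ)) △ D) ∪ (C ∪ B) = {3, 4, 5, 6, 7, 8, 10, 11, 12, 13, 14}
{} and {3, 4, 5, 6, 7, 8, 10, 11, 12, 13, 14} share no elements.

Yes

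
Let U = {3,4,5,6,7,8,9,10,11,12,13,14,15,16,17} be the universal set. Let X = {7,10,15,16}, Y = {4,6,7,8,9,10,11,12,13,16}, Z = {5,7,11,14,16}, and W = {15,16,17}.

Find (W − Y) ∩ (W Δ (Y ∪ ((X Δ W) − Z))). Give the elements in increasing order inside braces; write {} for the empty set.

{15}

W − Y = {15,17}
X Δ W = {7,10,17}
(X Δ W) − Z = {10,17}
Y ∪ ((X Δ W) − Z) = {4,6,7,8,9,10,11,12,13,16,17}
W Δ (Y ∪ ((X Δ W) − Z)) = {4,6,7,8,9,10,11,12,13,15}
(W − Y) ∩ (W Δ (Y ∪ ((X Δ W) − Z))) = {15}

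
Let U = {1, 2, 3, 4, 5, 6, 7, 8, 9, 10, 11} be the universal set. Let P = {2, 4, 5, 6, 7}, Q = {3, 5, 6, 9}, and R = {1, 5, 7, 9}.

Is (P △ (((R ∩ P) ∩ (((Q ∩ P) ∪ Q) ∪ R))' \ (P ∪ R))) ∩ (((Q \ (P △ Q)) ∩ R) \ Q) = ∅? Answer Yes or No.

Yes

R ∩ P = {5, 7}
Q ∩ P = {5, 6}
(Q ∩ P) ∪ Q = {3, 5, 6, 9}
((Q ∩ P) ∪ Q) ∪ R = {1, 3, 5, 6, 7, 9}
(R ∩ P) ∩ (((Q ∩ P) ∪ Q) ∪ R) = {5, 7}
((R ∩ P) ∩ (((Q ∩ P) ∪ Q) ∪ R))' = {1, 2, 3, 4, 6, 8, 9, 10, 11}
P ∪ R = {1, 2, 4, 5, 6, 7, 9}
((R ∩ P) ∩ (((Q ∩ P) ∪ Q) ∪ R))' \ (P ∪ R) = {3, 8, 10, 11}
P △ (((R ∩ P) ∩ (((Q ∩ P) ∪ Q) ∪ R))' \ (P ∪ R)) = {2, 3, 4, 5, 6, 7, 8, 10, 11}
P △ Q = {2, 3, 4, 7, 9}
Q \ (P △ Q) = {5, 6}
(Q \ (P △ Q)) ∩ R = {5}
((Q \ (P △ Q)) ∩ R) \ Q = {}
{2, 3, 4, 5, 6, 7, 8, 10, 11} and {} share no elements.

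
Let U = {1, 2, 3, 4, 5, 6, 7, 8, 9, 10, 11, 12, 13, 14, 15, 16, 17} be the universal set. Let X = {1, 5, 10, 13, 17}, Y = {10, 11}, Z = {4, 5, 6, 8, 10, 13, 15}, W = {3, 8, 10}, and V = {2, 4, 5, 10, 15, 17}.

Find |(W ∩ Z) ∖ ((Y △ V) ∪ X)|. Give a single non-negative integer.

W ∩ Z = {8, 10}
Y △ V = {2, 4, 5, 11, 15, 17}
(Y △ V) ∪ X = {1, 2, 4, 5, 10, 11, 13, 15, 17}
(W ∩ Z) ∖ ((Y △ V) ∪ X) = {8}
|(W ∩ Z) ∖ ((Y △ V) ∪ X)| = 1

1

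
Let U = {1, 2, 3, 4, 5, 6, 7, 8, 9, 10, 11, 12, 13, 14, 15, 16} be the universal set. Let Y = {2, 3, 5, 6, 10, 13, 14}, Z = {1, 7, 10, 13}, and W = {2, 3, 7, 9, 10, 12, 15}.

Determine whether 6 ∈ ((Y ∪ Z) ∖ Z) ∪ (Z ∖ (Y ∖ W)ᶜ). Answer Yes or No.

6 ∈ Y and 6 ∉ Z, so 6 ∈ Y ∪ Z
6 ∈ (Y ∪ Z) and 6 ∉ Z, so 6 ∈ (Y ∪ Z) ∖ Z
6 ∈ Y and 6 ∉ W, so 6 ∈ Y ∖ W
6 ∉ (Y ∖ W)ᶜ since 6 ∈ (Y ∖ W)
6 ∉ Z and 6 ∉ (Y ∖ W)ᶜ, so 6 ∉ Z ∖ (Y ∖ W)ᶜ
6 ∈ ((Y ∪ Z) ∖ Z) and 6 ∉ (Z ∖ (Y ∖ W)ᶜ), so 6 ∈ ((Y ∪ Z) ∖ Z) ∪ (Z ∖ (Y ∖ W)ᶜ)

Yes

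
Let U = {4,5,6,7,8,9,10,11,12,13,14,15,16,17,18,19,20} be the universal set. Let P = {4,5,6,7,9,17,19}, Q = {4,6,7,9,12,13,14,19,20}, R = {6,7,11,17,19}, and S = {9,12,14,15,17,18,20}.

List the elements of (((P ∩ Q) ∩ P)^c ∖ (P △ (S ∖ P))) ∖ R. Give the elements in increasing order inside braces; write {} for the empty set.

P ∩ Q = {4,6,7,9,19}
(P ∩ Q) ∩ P = {4,6,7,9,19}
((P ∩ Q) ∩ P)^c = {5,8,10,11,12,13,14,15,16,17,18,20}
S ∖ P = {12,14,15,18,20}
P △ (S ∖ P) = {4,5,6,7,9,12,14,15,17,18,19,20}
((P ∩ Q) ∩ P)^c ∖ (P △ (S ∖ P)) = {8,10,11,13,16}
(((P ∩ Q) ∩ P)^c ∖ (P △ (S ∖ P))) ∖ R = {8,10,13,16}

{8,10,13,16}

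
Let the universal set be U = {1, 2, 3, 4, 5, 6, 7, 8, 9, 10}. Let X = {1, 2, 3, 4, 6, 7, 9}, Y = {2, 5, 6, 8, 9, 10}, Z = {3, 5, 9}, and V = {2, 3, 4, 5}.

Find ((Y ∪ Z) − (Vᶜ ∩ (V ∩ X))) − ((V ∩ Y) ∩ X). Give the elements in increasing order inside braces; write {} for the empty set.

Y ∪ Z = {2, 3, 5, 6, 8, 9, 10}
Vᶜ = {1, 6, 7, 8, 9, 10}
V ∩ X = {2, 3, 4}
Vᶜ ∩ (V ∩ X) = {}
(Y ∪ Z) − (Vᶜ ∩ (V ∩ X)) = {2, 3, 5, 6, 8, 9, 10}
V ∩ Y = {2, 5}
(V ∩ Y) ∩ X = {2}
((Y ∪ Z) − (Vᶜ ∩ (V ∩ X))) − ((V ∩ Y) ∩ X) = {3, 5, 6, 8, 9, 10}

{3, 5, 6, 8, 9, 10}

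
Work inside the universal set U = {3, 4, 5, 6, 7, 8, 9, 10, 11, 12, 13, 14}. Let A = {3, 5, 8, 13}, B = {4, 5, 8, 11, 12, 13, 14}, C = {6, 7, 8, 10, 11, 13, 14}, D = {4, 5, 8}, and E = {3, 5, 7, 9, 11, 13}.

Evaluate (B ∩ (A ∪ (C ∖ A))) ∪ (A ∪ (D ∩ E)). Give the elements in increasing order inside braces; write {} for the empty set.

C ∖ A = {6, 7, 10, 11, 14}
A ∪ (C ∖ A) = {3, 5, 6, 7, 8, 10, 11, 13, 14}
B ∩ (A ∪ (C ∖ A)) = {5, 8, 11, 13, 14}
D ∩ E = {5}
A ∪ (D ∩ E) = {3, 5, 8, 13}
(B ∩ (A ∪ (C ∖ A))) ∪ (A ∪ (D ∩ E)) = {3, 5, 8, 11, 13, 14}

{3, 5, 8, 11, 13, 14}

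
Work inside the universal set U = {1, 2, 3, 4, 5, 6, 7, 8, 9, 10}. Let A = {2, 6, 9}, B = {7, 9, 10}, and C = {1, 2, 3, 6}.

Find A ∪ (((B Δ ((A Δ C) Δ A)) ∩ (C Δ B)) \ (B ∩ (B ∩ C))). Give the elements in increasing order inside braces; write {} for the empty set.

{1, 2, 3, 6, 7, 9, 10}

A Δ C = {1, 3, 9}
(A Δ C) Δ A = {1, 2, 3, 6}
B Δ ((A Δ C) Δ A) = {1, 2, 3, 6, 7, 9, 10}
C Δ B = {1, 2, 3, 6, 7, 9, 10}
(B Δ ((A Δ C) Δ A)) ∩ (C Δ B) = {1, 2, 3, 6, 7, 9, 10}
B ∩ C = {}
B ∩ (B ∩ C) = {}
((B Δ ((A Δ C) Δ A)) ∩ (C Δ B)) \ (B ∩ (B ∩ C)) = {1, 2, 3, 6, 7, 9, 10}
A ∪ (((B Δ ((A Δ C) Δ A)) ∩ (C Δ B)) \ (B ∩ (B ∩ C))) = {1, 2, 3, 6, 7, 9, 10}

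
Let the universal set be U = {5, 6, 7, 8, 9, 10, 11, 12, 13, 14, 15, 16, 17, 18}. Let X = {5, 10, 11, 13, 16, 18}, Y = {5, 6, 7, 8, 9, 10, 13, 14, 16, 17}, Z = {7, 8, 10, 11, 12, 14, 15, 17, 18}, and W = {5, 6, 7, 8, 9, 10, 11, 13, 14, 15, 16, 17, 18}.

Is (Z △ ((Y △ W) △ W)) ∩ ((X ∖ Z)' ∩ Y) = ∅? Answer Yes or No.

No

Y △ W = {11, 15, 18}
(Y △ W) △ W = {5, 6, 7, 8, 9, 10, 13, 14, 16, 17}
Z △ ((Y △ W) △ W) = {5, 6, 9, 11, 12, 13, 15, 16, 18}
X ∖ Z = {5, 13, 16}
(X ∖ Z)' = {6, 7, 8, 9, 10, 11, 12, 14, 15, 17, 18}
(X ∖ Z)' ∩ Y = {6, 7, 8, 9, 10, 14, 17}
6 lies in both, so they are not disjoint.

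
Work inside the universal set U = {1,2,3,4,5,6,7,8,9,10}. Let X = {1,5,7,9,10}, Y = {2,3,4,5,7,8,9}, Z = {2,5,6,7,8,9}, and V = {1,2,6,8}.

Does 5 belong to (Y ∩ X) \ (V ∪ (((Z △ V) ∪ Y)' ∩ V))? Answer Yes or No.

5 ∈ Y and 5 ∈ X, so 5 ∈ Y ∩ X
5 ∈ Z and 5 ∉ V, so 5 ∈ Z △ V
5 ∈ (Z △ V) and 5 ∈ Y, so 5 ∈ (Z △ V) ∪ Y
5 ∉ ((Z △ V) ∪ Y)' since 5 ∈ ((Z △ V) ∪ Y)
5 ∉ ((Z △ V) ∪ Y)' and 5 ∉ V, so 5 ∉ ((Z △ V) ∪ Y)' ∩ V
5 ∉ V and 5 ∉ (((Z △ V) ∪ Y)' ∩ V), so 5 ∉ V ∪ (((Z △ V) ∪ Y)' ∩ V)
5 ∈ (Y ∩ X) and 5 ∉ (V ∪ (((Z △ V) ∪ Y)' ∩ V)), so 5 ∈ (Y ∩ X) \ (V ∪ (((Z △ V) ∪ Y)' ∩ V))

Yes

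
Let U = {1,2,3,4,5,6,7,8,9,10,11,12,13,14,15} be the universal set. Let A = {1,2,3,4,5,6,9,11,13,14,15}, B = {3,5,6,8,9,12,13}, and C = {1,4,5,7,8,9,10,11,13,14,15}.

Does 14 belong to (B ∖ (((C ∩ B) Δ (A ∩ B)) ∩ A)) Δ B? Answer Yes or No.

No

14 ∈ C and 14 ∉ B, so 14 ∉ C ∩ B
14 ∈ A and 14 ∉ B, so 14 ∉ A ∩ B
14 ∉ (C ∩ B) and 14 ∉ (A ∩ B), so 14 ∉ (C ∩ B) Δ (A ∩ B)
14 ∉ ((C ∩ B) Δ (A ∩ B)) and 14 ∈ A, so 14 ∉ ((C ∩ B) Δ (A ∩ B)) ∩ A
14 ∉ B and 14 ∉ (((C ∩ B) Δ (A ∩ B)) ∩ A), so 14 ∉ B ∖ (((C ∩ B) Δ (A ∩ B)) ∩ A)
14 ∉ (B ∖ (((C ∩ B) Δ (A ∩ B)) ∩ A)) and 14 ∉ B, so 14 ∉ (B ∖ (((C ∩ B) Δ (A ∩ B)) ∩ A)) Δ B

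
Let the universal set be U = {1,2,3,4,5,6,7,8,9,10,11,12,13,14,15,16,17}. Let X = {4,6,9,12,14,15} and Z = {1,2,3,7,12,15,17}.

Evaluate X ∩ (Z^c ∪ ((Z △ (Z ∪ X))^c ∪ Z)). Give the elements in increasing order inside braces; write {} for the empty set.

Z^c = {4,5,6,8,9,10,11,13,14,16}
Z ∪ X = {1,2,3,4,6,7,9,12,14,15,17}
Z △ (Z ∪ X) = {4,6,9,14}
(Z △ (Z ∪ X))^c = {1,2,3,5,7,8,10,11,12,13,15,16,17}
(Z △ (Z ∪ X))^c ∪ Z = {1,2,3,5,7,8,10,11,12,13,15,16,17}
Z^c ∪ ((Z △ (Z ∪ X))^c ∪ Z) = {1,2,3,4,5,6,7,8,9,10,11,12,13,14,15,16,17}
X ∩ (Z^c ∪ ((Z △ (Z ∪ X))^c ∪ Z)) = {4,6,9,12,14,15}

{4,6,9,12,14,15}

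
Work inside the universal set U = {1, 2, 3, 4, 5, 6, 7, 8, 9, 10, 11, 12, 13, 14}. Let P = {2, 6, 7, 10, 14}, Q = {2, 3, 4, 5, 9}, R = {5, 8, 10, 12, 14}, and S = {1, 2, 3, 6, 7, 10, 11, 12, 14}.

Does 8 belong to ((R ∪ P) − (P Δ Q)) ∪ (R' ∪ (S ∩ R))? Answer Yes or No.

Yes

8 ∈ R and 8 ∉ P, so 8 ∈ R ∪ P
8 ∉ P and 8 ∉ Q, so 8 ∉ P Δ Q
8 ∈ (R ∪ P) and 8 ∉ (P Δ Q), so 8 ∈ (R ∪ P) − (P Δ Q)
8 ∈ R, so 8 ∉ R'
8 ∉ S and 8 ∈ R, so 8 ∉ S ∩ R
8 ∉ R' and 8 ∉ (S ∩ R), so 8 ∉ R' ∪ (S ∩ R)
8 ∈ ((R ∪ P) − (P Δ Q)) and 8 ∉ (R' ∪ (S ∩ R)), so 8 ∈ ((R ∪ P) − (P Δ Q)) ∪ (R' ∪ (S ∩ R))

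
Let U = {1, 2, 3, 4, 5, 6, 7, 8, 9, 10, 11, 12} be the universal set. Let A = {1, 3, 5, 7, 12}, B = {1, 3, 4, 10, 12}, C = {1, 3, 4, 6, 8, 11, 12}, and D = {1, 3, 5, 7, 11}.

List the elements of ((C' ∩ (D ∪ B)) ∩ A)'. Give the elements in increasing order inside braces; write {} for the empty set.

C' = {2, 5, 7, 9, 10}
D ∪ B = {1, 3, 4, 5, 7, 10, 11, 12}
C' ∩ (D ∪ B) = {5, 7, 10}
(C' ∩ (D ∪ B)) ∩ A = {5, 7}
((C' ∩ (D ∪ B)) ∩ A)' = {1, 2, 3, 4, 6, 8, 9, 10, 11, 12}

{1, 2, 3, 4, 6, 8, 9, 10, 11, 12}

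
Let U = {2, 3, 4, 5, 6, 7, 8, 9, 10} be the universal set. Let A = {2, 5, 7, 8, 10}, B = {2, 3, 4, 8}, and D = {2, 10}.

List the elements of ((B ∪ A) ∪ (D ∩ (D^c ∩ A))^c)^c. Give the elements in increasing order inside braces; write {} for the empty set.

B ∪ A = {2, 3, 4, 5, 7, 8, 10}
D^c = {3, 4, 5, 6, 7, 8, 9}
D^c ∩ A = {5, 7, 8}
D ∩ (D^c ∩ A) = {}
(D ∩ (D^c ∩ A))^c = {2, 3, 4, 5, 6, 7, 8, 9, 10}
(B ∪ A) ∪ (D ∩ (D^c ∩ A))^c = {2, 3, 4, 5, 6, 7, 8, 9, 10}
((B ∪ A) ∪ (D ∩ (D^c ∩ A))^c)^c = {}

{}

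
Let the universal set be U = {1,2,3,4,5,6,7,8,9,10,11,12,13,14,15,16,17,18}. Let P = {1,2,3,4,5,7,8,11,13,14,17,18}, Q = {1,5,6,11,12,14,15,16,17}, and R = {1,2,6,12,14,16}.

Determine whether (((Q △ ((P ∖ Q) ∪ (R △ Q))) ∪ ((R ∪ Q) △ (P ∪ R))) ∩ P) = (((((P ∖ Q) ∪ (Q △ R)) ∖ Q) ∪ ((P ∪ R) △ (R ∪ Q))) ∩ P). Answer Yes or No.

No

P ∖ Q = {2,3,4,7,8,13,18}
R △ Q = {2,5,11,15,17}
(P ∖ Q) ∪ (R △ Q) = {2,3,4,5,7,8,11,13,15,17,18}
Q △ ((P ∖ Q) ∪ (R △ Q)) = {1,2,3,4,6,7,8,12,13,14,16,18}
R ∪ Q = {1,2,5,6,11,12,14,15,16,17}
P ∪ R = {1,2,3,4,5,6,7,8,11,12,13,14,16,17,18}
(R ∪ Q) △ (P ∪ R) = {3,4,7,8,13,15,18}
(Q △ ((P ∖ Q) ∪ (R △ Q))) ∪ ((R ∪ Q) △ (P ∪ R)) = {1,2,3,4,6,7,8,12,13,14,15,16,18}
((Q △ ((P ∖ Q) ∪ (R △ Q))) ∪ ((R ∪ Q) △ (P ∪ R))) ∩ P = {1,2,3,4,7,8,13,14,18}
Q △ R = {2,5,11,15,17}
(P ∖ Q) ∪ (Q △ R) = {2,3,4,5,7,8,11,13,15,17,18}
((P ∖ Q) ∪ (Q △ R)) ∖ Q = {2,3,4,7,8,13,18}
(P ∪ R) △ (R ∪ Q) = {3,4,7,8,13,15,18}
(((P ∖ Q) ∪ (Q △ R)) ∖ Q) ∪ ((P ∪ R) △ (R ∪ Q)) = {2,3,4,7,8,13,15,18}
((((P ∖ Q) ∪ (Q △ R)) ∖ Q) ∪ ((P ∪ R) △ (R ∪ Q))) ∩ P = {2,3,4,7,8,13,18}
1 ∈ ((Q △ ((P ∖ Q) ∪ (R △ Q))) ∪ ((R ∪ Q) △ (P ∪ R))) ∩ P but 1 ∉ ((((P ∖ Q) ∪ (Q △ R)) ∖ Q) ∪ ((P ∪ R) △ (R ∪ Q))) ∩ P, so they differ.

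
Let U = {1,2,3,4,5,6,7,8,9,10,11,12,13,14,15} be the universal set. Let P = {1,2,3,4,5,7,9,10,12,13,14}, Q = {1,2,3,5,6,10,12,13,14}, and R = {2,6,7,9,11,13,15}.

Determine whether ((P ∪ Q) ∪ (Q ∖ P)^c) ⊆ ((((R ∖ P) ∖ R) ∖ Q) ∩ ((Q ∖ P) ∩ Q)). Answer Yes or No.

P ∪ Q = {1,2,3,4,5,6,7,9,10,12,13,14}
Q ∖ P = {6}
(Q ∖ P)^c = {1,2,3,4,5,7,8,9,10,11,12,13,14,15}
(P ∪ Q) ∪ (Q ∖ P)^c = {1,2,3,4,5,6,7,8,9,10,11,12,13,14,15}
R ∖ P = {6,11,15}
(R ∖ P) ∖ R = {}
((R ∖ P) ∖ R) ∖ Q = {}
(Q ∖ P) ∩ Q = {6}
(((R ∖ P) ∖ R) ∖ Q) ∩ ((Q ∖ P) ∩ Q) = {}
1 ∈ (P ∪ Q) ∪ (Q ∖ P)^c but 1 ∉ (((R ∖ P) ∖ R) ∖ Q) ∩ ((Q ∖ P) ∩ Q), so the inclusion fails.

No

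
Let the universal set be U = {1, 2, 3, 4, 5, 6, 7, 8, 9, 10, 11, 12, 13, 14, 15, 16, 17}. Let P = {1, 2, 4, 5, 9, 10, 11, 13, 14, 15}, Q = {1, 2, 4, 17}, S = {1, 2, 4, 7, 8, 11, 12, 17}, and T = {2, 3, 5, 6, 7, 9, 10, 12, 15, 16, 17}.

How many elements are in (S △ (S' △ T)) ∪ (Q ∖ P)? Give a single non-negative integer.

7

S' = {3, 5, 6, 9, 10, 13, 14, 15, 16}
S' △ T = {2, 7, 12, 13, 14, 17}
S △ (S' △ T) = {1, 4, 8, 11, 13, 14}
Q ∖ P = {17}
(S △ (S' △ T)) ∪ (Q ∖ P) = {1, 4, 8, 11, 13, 14, 17}
|(S △ (S' △ T)) ∪ (Q ∖ P)| = 7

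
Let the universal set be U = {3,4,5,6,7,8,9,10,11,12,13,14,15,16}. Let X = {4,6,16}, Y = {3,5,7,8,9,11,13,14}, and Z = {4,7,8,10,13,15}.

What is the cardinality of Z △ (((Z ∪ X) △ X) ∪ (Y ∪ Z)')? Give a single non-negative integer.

4

Z ∪ X = {4,6,7,8,10,13,15,16}
(Z ∪ X) △ X = {7,8,10,13,15}
Y ∪ Z = {3,4,5,7,8,9,10,11,13,14,15}
(Y ∪ Z)' = {6,12,16}
((Z ∪ X) △ X) ∪ (Y ∪ Z)' = {6,7,8,10,12,13,15,16}
Z △ (((Z ∪ X) △ X) ∪ (Y ∪ Z)') = {4,6,12,16}
|Z △ (((Z ∪ X) △ X) ∪ (Y ∪ Z)')| = 4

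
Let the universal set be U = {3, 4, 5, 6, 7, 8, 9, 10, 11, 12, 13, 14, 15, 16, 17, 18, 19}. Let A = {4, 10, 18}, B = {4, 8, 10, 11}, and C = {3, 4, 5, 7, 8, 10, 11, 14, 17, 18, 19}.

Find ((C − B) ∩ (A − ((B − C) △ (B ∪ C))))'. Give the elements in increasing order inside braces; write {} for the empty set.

{3, 4, 5, 6, 7, 8, 9, 10, 11, 12, 13, 14, 15, 16, 17, 18, 19}

C − B = {3, 5, 7, 14, 17, 18, 19}
B − C = {}
B ∪ C = {3, 4, 5, 7, 8, 10, 11, 14, 17, 18, 19}
(B − C) △ (B ∪ C) = {3, 4, 5, 7, 8, 10, 11, 14, 17, 18, 19}
A − ((B − C) △ (B ∪ C)) = {}
(C − B) ∩ (A − ((B − C) △ (B ∪ C))) = {}
((C − B) ∩ (A − ((B − C) △ (B ∪ C))))' = {3, 4, 5, 6, 7, 8, 9, 10, 11, 12, 13, 14, 15, 16, 17, 18, 19}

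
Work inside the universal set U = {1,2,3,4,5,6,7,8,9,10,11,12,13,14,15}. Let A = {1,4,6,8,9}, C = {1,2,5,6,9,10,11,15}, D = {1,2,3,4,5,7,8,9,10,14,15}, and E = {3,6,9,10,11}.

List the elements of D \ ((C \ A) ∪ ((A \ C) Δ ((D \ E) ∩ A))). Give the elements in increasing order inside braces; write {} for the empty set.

C \ A = {2,5,10,11,15}
A \ C = {4,8}
D \ E = {1,2,4,5,7,8,14,15}
(D \ E) ∩ A = {1,4,8}
(A \ C) Δ ((D \ E) ∩ A) = {1}
(C \ A) ∪ ((A \ C) Δ ((D \ E) ∩ A)) = {1,2,5,10,11,15}
D \ ((C \ A) ∪ ((A \ C) Δ ((D \ E) ∩ A))) = {3,4,7,8,9,14}

{3,4,7,8,9,14}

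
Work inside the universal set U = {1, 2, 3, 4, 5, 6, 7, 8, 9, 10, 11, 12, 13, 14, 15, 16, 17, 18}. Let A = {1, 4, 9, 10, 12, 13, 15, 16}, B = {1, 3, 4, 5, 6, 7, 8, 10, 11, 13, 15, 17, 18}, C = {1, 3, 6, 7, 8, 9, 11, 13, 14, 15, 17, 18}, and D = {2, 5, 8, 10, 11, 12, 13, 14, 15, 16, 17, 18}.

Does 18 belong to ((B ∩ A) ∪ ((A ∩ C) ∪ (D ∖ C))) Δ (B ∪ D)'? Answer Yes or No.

No

18 ∈ B and 18 ∉ A, so 18 ∉ B ∩ A
18 ∉ A and 18 ∈ C, so 18 ∉ A ∩ C
18 ∈ D and 18 ∈ C, so 18 ∉ D ∖ C
18 ∉ (A ∩ C) and 18 ∉ (D ∖ C), so 18 ∉ (A ∩ C) ∪ (D ∖ C)
18 ∉ (B ∩ A) and 18 ∉ ((A ∩ C) ∪ (D ∖ C)), so 18 ∉ (B ∩ A) ∪ ((A ∩ C) ∪ (D ∖ C))
18 ∈ B and 18 ∈ D, so 18 ∈ B ∪ D
18 ∉ (B ∪ D)' since 18 ∈ (B ∪ D)
18 ∉ ((B ∩ A) ∪ ((A ∩ C) ∪ (D ∖ C))) and 18 ∉ (B ∪ D)', so 18 ∉ ((B ∩ A) ∪ ((A ∩ C) ∪ (D ∖ C))) Δ (B ∪ D)'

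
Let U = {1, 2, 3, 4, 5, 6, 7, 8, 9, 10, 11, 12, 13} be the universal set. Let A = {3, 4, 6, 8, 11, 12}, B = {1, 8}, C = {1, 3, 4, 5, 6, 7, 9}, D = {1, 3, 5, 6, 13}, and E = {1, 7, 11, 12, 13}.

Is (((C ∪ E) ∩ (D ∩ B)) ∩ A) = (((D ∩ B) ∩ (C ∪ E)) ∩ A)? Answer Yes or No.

Yes

C ∪ E = {1, 3, 4, 5, 6, 7, 9, 11, 12, 13}
D ∩ B = {1}
(C ∪ E) ∩ (D ∩ B) = {1}
((C ∪ E) ∩ (D ∩ B)) ∩ A = {}
(D ∩ B) ∩ (C ∪ E) = {1}
((D ∩ B) ∩ (C ∪ E)) ∩ A = {}
Both equal {}, so ((C ∪ E) ∩ (D ∩ B)) ∩ A = ((D ∩ B) ∩ (C ∪ E)) ∩ A.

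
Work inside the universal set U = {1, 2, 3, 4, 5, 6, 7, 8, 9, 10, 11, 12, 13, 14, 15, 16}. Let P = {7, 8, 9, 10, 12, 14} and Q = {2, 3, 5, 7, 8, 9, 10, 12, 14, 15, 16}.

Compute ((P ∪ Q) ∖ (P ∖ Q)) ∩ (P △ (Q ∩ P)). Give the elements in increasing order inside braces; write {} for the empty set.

P ∪ Q = {2, 3, 5, 7, 8, 9, 10, 12, 14, 15, 16}
P ∖ Q = {}
(P ∪ Q) ∖ (P ∖ Q) = {2, 3, 5, 7, 8, 9, 10, 12, 14, 15, 16}
Q ∩ P = {7, 8, 9, 10, 12, 14}
P △ (Q ∩ P) = {}
((P ∪ Q) ∖ (P ∖ Q)) ∩ (P △ (Q ∩ P)) = {}

{}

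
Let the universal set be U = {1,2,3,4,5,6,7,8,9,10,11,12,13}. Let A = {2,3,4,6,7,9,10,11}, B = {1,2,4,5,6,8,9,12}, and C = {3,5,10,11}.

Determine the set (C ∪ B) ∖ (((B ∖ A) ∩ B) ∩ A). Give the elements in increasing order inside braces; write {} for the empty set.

C ∪ B = {1,2,3,4,5,6,8,9,10,11,12}
B ∖ A = {1,5,8,12}
(B ∖ A) ∩ B = {1,5,8,12}
((B ∖ A) ∩ B) ∩ A = {}
(C ∪ B) ∖ (((B ∖ A) ∩ B) ∩ A) = {1,2,3,4,5,6,8,9,10,11,12}

{1,2,3,4,5,6,8,9,10,11,12}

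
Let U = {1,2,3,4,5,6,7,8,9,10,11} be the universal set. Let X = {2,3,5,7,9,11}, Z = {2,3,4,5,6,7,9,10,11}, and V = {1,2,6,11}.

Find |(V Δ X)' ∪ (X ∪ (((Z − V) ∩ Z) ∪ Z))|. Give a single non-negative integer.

V Δ X = {1,3,5,6,7,9}
(V Δ X)' = {2,4,8,10,11}
Z − V = {3,4,5,7,9,10}
(Z − V) ∩ Z = {3,4,5,7,9,10}
((Z − V) ∩ Z) ∪ Z = {2,3,4,5,6,7,9,10,11}
X ∪ (((Z − V) ∩ Z) ∪ Z) = {2,3,4,5,6,7,9,10,11}
(V Δ X)' ∪ (X ∪ (((Z − V) ∩ Z) ∪ Z)) = {2,3,4,5,6,7,8,9,10,11}
|(V Δ X)' ∪ (X ∪ (((Z − V) ∩ Z) ∪ Z))| = 10

10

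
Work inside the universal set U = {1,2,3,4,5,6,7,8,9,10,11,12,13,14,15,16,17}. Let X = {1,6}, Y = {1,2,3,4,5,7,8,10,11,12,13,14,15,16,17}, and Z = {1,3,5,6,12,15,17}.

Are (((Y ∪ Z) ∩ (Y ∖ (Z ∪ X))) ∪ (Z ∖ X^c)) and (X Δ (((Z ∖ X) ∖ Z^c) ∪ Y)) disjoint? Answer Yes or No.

No

Y ∪ Z = {1,2,3,4,5,6,7,8,10,11,12,13,14,15,16,17}
Z ∪ X = {1,3,5,6,12,15,17}
Y ∖ (Z ∪ X) = {2,4,7,8,10,11,13,14,16}
(Y ∪ Z) ∩ (Y ∖ (Z ∪ X)) = {2,4,7,8,10,11,13,14,16}
X^c = {2,3,4,5,7,8,9,10,11,12,13,14,15,16,17}
Z ∖ X^c = {1,6}
((Y ∪ Z) ∩ (Y ∖ (Z ∪ X))) ∪ (Z ∖ X^c) = {1,2,4,6,7,8,10,11,13,14,16}
Z ∖ X = {3,5,12,15,17}
Z^c = {2,4,7,8,9,10,11,13,14,16}
(Z ∖ X) ∖ Z^c = {3,5,12,15,17}
((Z ∖ X) ∖ Z^c) ∪ Y = {1,2,3,4,5,7,8,10,11,12,13,14,15,16,17}
X Δ (((Z ∖ X) ∖ Z^c) ∪ Y) = {2,3,4,5,6,7,8,10,11,12,13,14,15,16,17}
2 lies in both, so they are not disjoint.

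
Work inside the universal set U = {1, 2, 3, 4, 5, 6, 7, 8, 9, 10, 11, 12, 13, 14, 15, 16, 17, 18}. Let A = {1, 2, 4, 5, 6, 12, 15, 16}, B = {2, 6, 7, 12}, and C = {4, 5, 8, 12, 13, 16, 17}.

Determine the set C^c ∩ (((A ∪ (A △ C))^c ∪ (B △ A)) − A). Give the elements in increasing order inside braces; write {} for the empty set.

{3, 7, 9, 10, 11, 14, 18}

C^c = {1, 2, 3, 6, 7, 9, 10, 11, 14, 15, 18}
A △ C = {1, 2, 6, 8, 13, 15, 17}
A ∪ (A △ C) = {1, 2, 4, 5, 6, 8, 12, 13, 15, 16, 17}
(A ∪ (A △ C))^c = {3, 7, 9, 10, 11, 14, 18}
B △ A = {1, 4, 5, 7, 15, 16}
(A ∪ (A △ C))^c ∪ (B △ A) = {1, 3, 4, 5, 7, 9, 10, 11, 14, 15, 16, 18}
((A ∪ (A △ C))^c ∪ (B △ A)) − A = {3, 7, 9, 10, 11, 14, 18}
C^c ∩ (((A ∪ (A △ C))^c ∪ (B △ A)) − A) = {3, 7, 9, 10, 11, 14, 18}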